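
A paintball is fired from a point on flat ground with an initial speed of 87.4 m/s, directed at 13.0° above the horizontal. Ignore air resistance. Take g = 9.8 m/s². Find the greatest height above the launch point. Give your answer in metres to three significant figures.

Components: vₓ = 87.40 cos 13.0° = 85.16 m/s, v_y0 = 87.40 sin 13.0° = 19.66 m/s.
Maximum height: H = v_y0² / (2g) = 19.66² / (2 × 9.80) = 19.72 m.

19.7 m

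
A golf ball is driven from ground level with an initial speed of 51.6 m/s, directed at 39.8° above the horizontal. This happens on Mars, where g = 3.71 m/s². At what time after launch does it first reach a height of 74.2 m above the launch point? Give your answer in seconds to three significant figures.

2.64 s

vₓ = 51.60 cos 39.8° = 39.64 m/s; v_y0 = 51.60 sin 39.8° = 33.03 m/s.
Require v_y0 t − ½ g t² = 74.2, i.e. 1.855 t² − 33.03 t + 74.2 = 0.
t = [33.03 ± √(33.03² − 2·3.71·74.2)] / 3.71 = (33.03 ± 23.25) / 3.71, so t = 2.637 s or t = 15.17 s.
The first (ascending) time is 2.637 s.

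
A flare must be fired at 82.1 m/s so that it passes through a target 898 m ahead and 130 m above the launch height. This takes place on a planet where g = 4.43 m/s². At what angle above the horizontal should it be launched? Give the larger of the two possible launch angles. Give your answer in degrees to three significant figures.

Trajectory: y = x tanθ − g x² (1 + tan²θ)/(2v₀²). With x = 898, y = 130, v₀ = 82.1, g = 4.43:
265.0 tan²θ − 898 tanθ + (395.0) = 0.
tanθ = [898 ± √(898² − 4 × 265.0 × (395.0))] / (2 × 265.0) = (898 ± 622.7) / 530.0, giving tanθ = 0.5195 or 2.869.
θ = 27.45° or 70.79°; the larger is 70.79°.

70.8°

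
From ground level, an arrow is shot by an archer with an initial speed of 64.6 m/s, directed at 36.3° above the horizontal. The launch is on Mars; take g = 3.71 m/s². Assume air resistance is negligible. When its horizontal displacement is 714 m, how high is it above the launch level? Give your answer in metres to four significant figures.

Resolve: vₓ = 64.60 cos 36.3° = 52.06 m/s and v_y0 = 64.60 sin 36.3° = 38.24 m/s.
Time to reach x = 714 m: t = x/vₓ = 714/52.06 = 13.71 s.
Height: y = v_y0 t − ½ g t² = 38.24 × 13.71 − 1.855 × 13.71² = 524.5 − 348.9 = 175.6 m.

175.6 m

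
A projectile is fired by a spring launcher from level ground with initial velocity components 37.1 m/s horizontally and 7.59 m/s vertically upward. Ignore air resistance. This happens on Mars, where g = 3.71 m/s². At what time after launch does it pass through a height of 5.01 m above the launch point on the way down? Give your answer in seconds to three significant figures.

Require v_y0 t − ½ g t² = 5.01, i.e. 1.855 t² − 7.590 t + 5.01 = 0.
Quadratic formula: t = (7.590 ± √20.434) / 3.71 = (7.590 ± 4.520) / 3.71 → t = 0.8274 s or 3.264 s.
The descending-branch root is 3.264 s.

3.26 s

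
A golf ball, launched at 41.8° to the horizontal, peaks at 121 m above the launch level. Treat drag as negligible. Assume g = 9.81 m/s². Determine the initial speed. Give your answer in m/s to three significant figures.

73.1 m/s

At the peak v_y = 0, so v_y0 = √(2gH) = √(2 × 9.81 × 121) = 48.72 m/s.
v_y0 = v₀ sin θ ⇒ v₀ = 48.72 / sin 41.8° = 73.10 m/s.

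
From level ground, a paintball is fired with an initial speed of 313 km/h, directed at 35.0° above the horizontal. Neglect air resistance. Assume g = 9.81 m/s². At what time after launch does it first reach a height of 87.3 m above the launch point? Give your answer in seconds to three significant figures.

2.25 s

Convert: 313 km/h = 313/3.6 = 86.94 m/s.
Resolve: vₓ = 86.94 cos 35.0° = 71.22 m/s and v_y0 = 86.94 sin 35.0° = 49.87 m/s.
Set y = v_y0 t − ½ g t² = 87.3: 4.905 t² − 49.87 t + 87.3 = 0.
Quadratic formula: t = (49.87 ± √774.12) / 9.81 = (49.87 ± 27.82) / 9.81 → t = 2.247 s or 7.920 s.
The first (ascending) time is 2.247 s.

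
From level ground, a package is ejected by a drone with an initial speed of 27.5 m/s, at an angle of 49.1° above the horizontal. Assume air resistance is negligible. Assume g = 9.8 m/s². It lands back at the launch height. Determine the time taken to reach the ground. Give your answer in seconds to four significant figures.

vₓ = 27.50 cos 49.1° = 18.01 m/s; v_y0 = 27.50 sin 49.1° = 20.79 m/s.
Landing at launch height ⇒ T = 2 v_y0 / g = 2 × 20.79 / 9.80 = 4.242 s.

4.242 s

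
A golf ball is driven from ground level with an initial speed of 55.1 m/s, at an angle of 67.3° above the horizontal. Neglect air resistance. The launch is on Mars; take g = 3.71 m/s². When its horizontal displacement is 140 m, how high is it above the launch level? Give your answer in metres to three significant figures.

254 m

Resolve: vₓ = 55.10 cos 67.3° = 21.26 m/s and v_y0 = 55.10 sin 67.3° = 50.83 m/s.
At x = 140 m, t = x/vₓ = 140/21.26 = 6.584 s.
Height: y = v_y0 t − ½ g t² = 50.83 × 6.584 − 1.855 × 6.584² = 334.7 − 80.41 = 254.3 m.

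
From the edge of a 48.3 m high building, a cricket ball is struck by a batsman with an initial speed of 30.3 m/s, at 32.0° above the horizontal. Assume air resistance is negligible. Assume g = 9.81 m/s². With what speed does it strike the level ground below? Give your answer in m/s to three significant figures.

Resolve: vₓ = 30.30 cos 32.0° = 25.70 m/s and v_y0 = 30.30 sin 32.0° = 16.06 m/s.
With up positive and y = 0 at the ground: y(t) = 48.3 + (16.06) t − 4.905 t². Setting y = 0 and taking the positive root: t = [16.06 + √(16.06² + 2·9.81·48.3)] / 9.81 = (16.06 + 34.72) / 9.81 = 5.176 s.
Vertical velocity at impact: v_y = v_y0 − g t = 16.06 − 9.81 × 5.176 = −34.72 m/s.
Speed: |v| = √(vₓ² + v_y²) = √(25.70² + 34.72²) = 43.19 m/s.

43.2 m/s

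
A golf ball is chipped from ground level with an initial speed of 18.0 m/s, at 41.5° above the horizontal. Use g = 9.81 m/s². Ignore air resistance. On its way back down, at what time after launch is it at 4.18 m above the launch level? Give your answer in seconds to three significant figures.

Components: vₓ = 18.00 cos 41.5° = 13.48 m/s, v_y0 = 18.00 sin 41.5° = 11.93 m/s.
Height y(t) = 11.93 t − 4.905 t² = 4.18 gives 4.905 t² − 11.93 t + 4.18 = 0.
Quadratic formula: t = (11.93 ± √60.246) / 9.81 = (11.93 ± 7.762) / 9.81 → t = 0.4246 s or 2.007 s.
The descending-branch root is 2.007 s.

2.01 s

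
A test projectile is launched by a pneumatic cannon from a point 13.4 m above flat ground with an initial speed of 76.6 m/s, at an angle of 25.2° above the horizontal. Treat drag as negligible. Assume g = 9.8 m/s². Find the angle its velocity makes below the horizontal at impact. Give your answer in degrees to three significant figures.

27.7°

Components: vₓ = 76.60 cos 25.2° = 69.31 m/s, v_y0 = 76.60 sin 25.2° = 32.61 m/s.
With up positive and y = 0 at the ground: y(t) = 13.4 + (32.61) t − 4.900 t². Setting y = 0 and taking the positive root: t = [32.61 + √(32.61² + 2·9.80·13.4)] / 9.80 = (32.61 + 36.42) / 9.80 = 7.044 s.
At impact: v_y = v_y0 − g t = −36.42 m/s; vₓ = 69.31 m/s.
Angle below horizontal: arctan(|v_y|/vₓ) = arctan(36.42/69.31) = 27.72°.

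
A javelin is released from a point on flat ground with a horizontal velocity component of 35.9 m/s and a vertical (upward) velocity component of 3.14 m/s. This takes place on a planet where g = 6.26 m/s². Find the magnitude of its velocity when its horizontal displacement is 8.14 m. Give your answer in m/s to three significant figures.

35.9 m/s

Time to reach x = 8.14 m: t = x/vₓ = 8.14/35.90 = 0.2267 s.
Vertical velocity there: v_y = v_y0 − g t = 3.140 − 6.26 × 0.2267 = 1.721 m/s.
Speed: √(vₓ² + v_y²) = √(35.90² + 1.721²) = 35.94 m/s.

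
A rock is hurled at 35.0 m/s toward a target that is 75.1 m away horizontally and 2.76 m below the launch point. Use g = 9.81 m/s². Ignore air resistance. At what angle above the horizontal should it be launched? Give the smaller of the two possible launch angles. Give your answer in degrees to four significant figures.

Trajectory: y = x tanθ − g x² (1 + tan²θ)/(2v₀²). With x = 75.1, y = −2.76, v₀ = 35.0, g = 9.81:
22.58 tan²θ − 75.1 tanθ + (19.82) = 0.
tanθ = [75.1 ± √(75.1² − 4 × 22.58 × (19.82))] / (2 × 22.58) = (75.1 ± 62.04) / 45.17, giving tanθ = 0.2891 or 3.036.
θ = 16.12° or 71.77°; the smaller is 16.12°.

16.12°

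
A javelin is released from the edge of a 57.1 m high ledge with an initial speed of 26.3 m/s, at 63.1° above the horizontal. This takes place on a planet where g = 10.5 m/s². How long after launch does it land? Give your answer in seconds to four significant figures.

Resolve: vₓ = 26.30 cos 63.1° = 11.90 m/s and v_y0 = 26.30 sin 63.1° = 23.45 m/s.
The projectile lands when y = 57.1 + (23.45) t − ½·10.5·t² = 0. Positive root: t = (23.45 + √(23.45² + 2·10.5·57.1)) / 10.5 = (23.45 + 41.82) / 10.5 = 6.217 s.

6.217 s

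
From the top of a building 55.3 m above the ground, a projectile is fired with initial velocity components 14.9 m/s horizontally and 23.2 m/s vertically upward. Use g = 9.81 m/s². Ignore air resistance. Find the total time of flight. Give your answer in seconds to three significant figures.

Vertical motion (up positive, ground at y = 0): 4.905 t² − (23.20) t − 55.3 = 0, so t = (23.20 + √(23.20² + 2·9.81·55.3)) / 9.81 = (23.20 + 40.29) / 9.81 = 6.472 s.

6.47 s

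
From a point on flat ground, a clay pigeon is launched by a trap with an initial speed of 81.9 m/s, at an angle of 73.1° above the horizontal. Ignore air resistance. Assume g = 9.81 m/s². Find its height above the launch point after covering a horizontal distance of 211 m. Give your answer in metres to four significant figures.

Horizontal component vₓ = 81.90 cos 73.1° = 23.81 m/s; vertical v_y0 = 81.90 sin 73.1° = 78.36 m/s.
Time to reach x = 211 m: t = x/vₓ = 211/23.81 = 8.862 s.
Height: y = v_y0 t − ½ g t² = 78.36 × 8.862 − 4.905 × 8.862² = 694.5 − 385.2 = 309.2 m.

309.2 m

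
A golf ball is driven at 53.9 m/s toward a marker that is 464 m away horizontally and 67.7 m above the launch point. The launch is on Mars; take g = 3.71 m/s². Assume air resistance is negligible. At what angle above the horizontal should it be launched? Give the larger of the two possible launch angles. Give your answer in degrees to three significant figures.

70.7°

Trajectory: y = x tanθ − g x² (1 + tan²θ)/(2v₀²). With x = 464, y = 67.7, v₀ = 53.9, g = 3.71:
137.5 tan²θ − 464 tanθ + (205.2) = 0.
tanθ = [464 ± √(464² − 4 × 137.5 × (205.2))] / (2 × 137.5) = (464 ± 320.1) / 274.9, giving tanθ = 0.5233 or 2.852.
θ = 27.62° or 70.68°; the larger is 70.68°.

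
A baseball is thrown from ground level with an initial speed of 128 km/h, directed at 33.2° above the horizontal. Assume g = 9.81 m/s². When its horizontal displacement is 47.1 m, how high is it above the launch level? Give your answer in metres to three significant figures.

18.5 m

Convert: 128 km/h = 128/3.6 = 35.56 m/s.
Horizontal component vₓ = 35.56 cos 33.2° = 29.75 m/s; vertical v_y0 = 35.56 sin 33.2° = 19.47 m/s.
x = vₓ t ⇒ t = 47.1/29.75 = 1.583 s.
Height: y = v_y0 t − ½ g t² = 19.47 × 1.583 − 4.905 × 1.583² = 30.82 − 12.29 = 18.53 m.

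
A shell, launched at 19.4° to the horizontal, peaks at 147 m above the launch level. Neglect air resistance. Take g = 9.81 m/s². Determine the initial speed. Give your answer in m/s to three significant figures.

162 m/s

At the peak v_y = 0, so v_y0 = √(2gH) = √(2 × 9.81 × 147) = 53.70 m/s.
v_y0 = v₀ sin θ ⇒ v₀ = 53.70 / sin 19.4° = 161.7 m/s.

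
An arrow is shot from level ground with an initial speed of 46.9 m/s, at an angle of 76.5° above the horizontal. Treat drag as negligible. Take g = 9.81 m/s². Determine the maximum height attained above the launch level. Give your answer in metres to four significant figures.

106.0 m

Horizontal component vₓ = 46.90 cos 76.5° = 10.95 m/s; vertical v_y0 = 46.90 sin 76.5° = 45.60 m/s.
Maximum height: H = v_y0² / (2g) = 45.60² / (2 × 9.81) = 106.0 m.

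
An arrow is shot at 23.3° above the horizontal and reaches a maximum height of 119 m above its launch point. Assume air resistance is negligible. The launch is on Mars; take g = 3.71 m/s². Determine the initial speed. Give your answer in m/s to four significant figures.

75.12 m/s

At the peak v_y = 0, so v_y0 = √(2gH) = √(2 × 3.71 × 119) = 29.71 m/s.
v_y0 = v₀ sin θ ⇒ v₀ = 29.71 / sin 23.3° = 75.12 m/s.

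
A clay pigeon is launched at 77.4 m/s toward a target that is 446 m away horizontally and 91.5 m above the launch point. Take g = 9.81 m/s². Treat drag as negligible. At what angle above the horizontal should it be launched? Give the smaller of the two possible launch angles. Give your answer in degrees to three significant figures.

Trajectory: y = x tanθ − g x² (1 + tan²θ)/(2v₀²). With x = 446, y = 91.5, v₀ = 77.4, g = 9.81:
162.9 tan²θ − 446 tanθ + (254.4) = 0.
tanθ = [446 ± √(446² − 4 × 162.9 × (254.4))] / (2 × 162.9) = (446 ± 182.2) / 325.7, giving tanθ = 0.8098 or 1.929.
θ = 39.00° or 62.59°; the smaller is 39.00°.

39.0°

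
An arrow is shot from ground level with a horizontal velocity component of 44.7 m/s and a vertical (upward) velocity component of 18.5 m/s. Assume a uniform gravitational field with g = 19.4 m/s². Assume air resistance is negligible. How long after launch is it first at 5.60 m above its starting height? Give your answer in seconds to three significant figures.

Set y = v_y0 t − ½ g t² = 5.60: 9.700 t² − 18.50 t + 5.60 = 0.
t = [18.50 ± √(18.50² − 2·19.4·5.60)] / 19.4 = (18.50 ± 11.18) / 19.4, so t = 0.3774 s or t = 1.530 s.
The first (ascending) time is 0.3774 s.

0.377 s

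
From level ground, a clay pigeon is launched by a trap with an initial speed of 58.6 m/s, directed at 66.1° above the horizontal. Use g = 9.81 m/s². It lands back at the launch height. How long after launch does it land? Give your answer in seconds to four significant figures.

Components: vₓ = 58.60 cos 66.1° = 23.74 m/s, v_y0 = 58.60 sin 66.1° = 53.58 m/s.
Time of flight on level ground: T = 2 v_y0 / g = 2 × 53.58 / 9.81 = 10.92 s.

10.92 s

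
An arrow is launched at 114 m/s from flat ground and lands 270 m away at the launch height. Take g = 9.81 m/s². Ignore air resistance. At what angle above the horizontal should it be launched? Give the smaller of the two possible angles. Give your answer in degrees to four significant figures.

From R = (v₀²/g) sin 2θ: sin 2θ = 9.81 × 270 / 12996 = 0.2038.
2θ = 11.76° or 180° − 11.76° = 168.2°, so θ = 5.880° or 84.12°.
The smaller angle is 5.880°.

5.880°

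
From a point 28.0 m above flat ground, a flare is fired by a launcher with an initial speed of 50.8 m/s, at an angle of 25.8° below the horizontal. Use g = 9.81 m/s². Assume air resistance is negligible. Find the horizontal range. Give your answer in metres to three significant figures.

47.1 m

Resolve: vₓ = 50.80 cos 25.8° = 45.74 m/s and v_y0 = −22.11 m/s (downward).
With up positive and y = 0 at the ground: y(t) = 28.0 + (−22.11) t − 4.905 t². Setting y = 0 and taking the positive root: t = [−22.11 + √(22.11² + 2·9.81·28.0)] / 9.81 = (−22.11 + 32.22) / 9.81 = 1.031 s.
Horizontal distance: R = vₓ t = 45.74 × 1.031 = 47.14 m.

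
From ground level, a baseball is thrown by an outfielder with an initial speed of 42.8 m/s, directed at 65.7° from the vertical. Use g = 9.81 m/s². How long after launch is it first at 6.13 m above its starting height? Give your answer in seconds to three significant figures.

0.391 s

Horizontal component vₓ = 42.80 sin 65.7° = 39.01 m/s; vertical v_y0 = 42.80 cos 65.7° = 17.61 m/s.
Set y = v_y0 t − ½ g t² = 6.13: 4.905 t² − 17.61 t + 6.13 = 0.
t = [17.61 ± √(17.61² − 2·9.81·6.13)] / 9.81 = (17.61 ± 13.78) / 9.81, so t = 0.3905 s or t = 3.200 s.
The first (ascending) time is 0.3905 s.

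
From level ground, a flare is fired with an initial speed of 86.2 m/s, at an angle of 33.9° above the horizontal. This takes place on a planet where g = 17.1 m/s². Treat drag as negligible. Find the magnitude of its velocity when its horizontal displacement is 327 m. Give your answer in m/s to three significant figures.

Components: vₓ = 86.20 cos 33.9° = 71.55 m/s, v_y0 = 86.20 sin 33.9° = 48.08 m/s.
Time to reach x = 327 m: t = x/vₓ = 327/71.55 = 4.570 s.
Vertical velocity there: v_y = v_y0 − g t = 48.08 − 17.1 × 4.570 = −30.08 m/s.
Speed: √(vₓ² + v_y²) = √(71.55² + 30.08²) = 77.61 m/s.

77.6 m/s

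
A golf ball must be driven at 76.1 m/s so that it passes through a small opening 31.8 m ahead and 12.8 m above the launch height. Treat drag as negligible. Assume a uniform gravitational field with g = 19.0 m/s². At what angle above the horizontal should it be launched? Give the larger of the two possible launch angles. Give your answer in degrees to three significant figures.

86.9°

Trajectory: y = x tanθ − g x² (1 + tan²θ)/(2v₀²). With x = 31.8, y = 12.8, v₀ = 76.1, g = 19.0:
1.659 tan²θ − 31.8 tanθ + (14.46) = 0.
tanθ = [31.8 ± √(31.8² − 4 × 1.659 × (14.46))] / (2 × 1.659) = (31.8 ± 30.25) / 3.318, giving tanθ = 0.4660 or 18.70.
θ = 24.99° or 86.94°; the larger is 86.94°.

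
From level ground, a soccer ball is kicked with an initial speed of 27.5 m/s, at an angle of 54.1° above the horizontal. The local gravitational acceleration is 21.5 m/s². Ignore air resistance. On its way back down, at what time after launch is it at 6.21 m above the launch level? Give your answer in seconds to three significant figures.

vₓ = 27.50 cos 54.1° = 16.13 m/s; v_y0 = 27.50 sin 54.1° = 22.28 m/s.
Require v_y0 t − ½ g t² = 6.21, i.e. 10.75 t² − 22.28 t + 6.21 = 0.
t = [22.28 ± √(22.28² − 2·21.5·6.21)] / 21.5 = (22.28 ± 15.14) / 21.5, so t = 0.3319 s or t = 1.740 s.
The descending-branch root is 1.740 s.

1.74 s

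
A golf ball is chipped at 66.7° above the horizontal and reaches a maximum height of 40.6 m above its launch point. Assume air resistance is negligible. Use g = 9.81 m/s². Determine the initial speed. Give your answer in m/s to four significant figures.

30.73 m/s

At the peak v_y = 0, so v_y0 = √(2gH) = √(2 × 9.81 × 40.6) = 28.22 m/s.
v_y0 = v₀ sin θ ⇒ v₀ = 28.22 / sin 66.7° = 30.73 m/s.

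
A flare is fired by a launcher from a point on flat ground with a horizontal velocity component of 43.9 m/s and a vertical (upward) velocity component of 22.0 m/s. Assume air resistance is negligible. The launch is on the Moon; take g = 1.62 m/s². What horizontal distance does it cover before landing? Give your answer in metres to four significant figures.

Time aloft: T = 2 v_y0 / g = 2 × 22.00 / 1.62 = 27.16 s.
Range: R = vₓ T = 43.90 × 27.16 = 1192 m.

1192 m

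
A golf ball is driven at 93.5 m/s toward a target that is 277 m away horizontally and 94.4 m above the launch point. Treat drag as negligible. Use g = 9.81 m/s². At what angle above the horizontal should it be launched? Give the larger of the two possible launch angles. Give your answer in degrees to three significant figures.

80.4°

Trajectory: y = x tanθ − g x² (1 + tan²θ)/(2v₀²). With x = 277, y = 94.4, v₀ = 93.5, g = 9.81:
43.05 tan²θ − 277 tanθ + (137.5) = 0.
tanθ = [277 ± √(277² − 4 × 43.05 × (137.5))] / (2 × 43.05) = (277 ± 230.3) / 86.10, giving tanθ = 0.5418 or 5.893.
θ = 28.45° or 80.37°; the larger is 80.37°.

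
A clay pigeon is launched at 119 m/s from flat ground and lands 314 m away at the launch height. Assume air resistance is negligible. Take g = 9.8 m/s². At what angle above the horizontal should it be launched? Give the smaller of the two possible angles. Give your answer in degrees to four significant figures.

Level-ground range R = v₀² sin(2θ)/g ⇒ sin(2θ) = gR/v₀² = 9.80 × 314 / 119² = 0.2173.
2θ = 12.55° or 180° − 12.55° = 167.4°, so θ = 6.275° or 83.72°.
The smaller angle is 6.275°.

6.275°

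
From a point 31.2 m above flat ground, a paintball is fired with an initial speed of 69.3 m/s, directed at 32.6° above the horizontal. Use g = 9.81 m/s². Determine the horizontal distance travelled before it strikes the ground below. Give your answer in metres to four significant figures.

Resolve: vₓ = 69.30 cos 32.6° = 58.38 m/s and v_y0 = 69.30 sin 32.6° = 37.34 m/s.
Vertical motion (up positive, ground at y = 0): 4.905 t² − (37.34) t − 31.2 = 0, so t = (37.34 + √(37.34² + 2·9.81·31.2)) / 9.81 = (37.34 + 44.79) / 9.81 = 8.372 s.
Horizontal distance: R = vₓ t = 58.38 × 8.372 = 488.8 m.

488.8 m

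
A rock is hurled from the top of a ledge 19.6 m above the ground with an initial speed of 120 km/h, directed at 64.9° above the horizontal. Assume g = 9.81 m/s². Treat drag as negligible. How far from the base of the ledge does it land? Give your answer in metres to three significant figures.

Convert: 120 km/h = 120/3.6 = 33.33 m/s.
vₓ = 33.33 cos 64.9° = 14.14 m/s; v_y0 = 33.33 sin 64.9° = 30.19 m/s.
Vertical motion (up positive, ground at y = 0): 4.905 t² − (30.19) t − 19.6 = 0, so t = (30.19 + √(30.19² + 2·9.81·19.6)) / 9.81 = (30.19 + 36.00) / 9.81 = 6.746 s.
Horizontal distance: R = vₓ t = 14.14 × 6.746 = 95.39 m.

95.4 m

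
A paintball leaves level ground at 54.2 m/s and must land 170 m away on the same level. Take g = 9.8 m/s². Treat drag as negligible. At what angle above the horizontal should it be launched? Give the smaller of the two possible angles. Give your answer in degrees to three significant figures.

17.3°

Level-ground range R = v₀² sin(2θ)/g ⇒ sin(2θ) = gR/v₀² = 9.80 × 170 / 54.2² = 0.5671.
2θ = 34.55° or 180° − 34.55° = 145.5°, so θ = 17.27° or 72.73°.
The smaller angle is 17.27°.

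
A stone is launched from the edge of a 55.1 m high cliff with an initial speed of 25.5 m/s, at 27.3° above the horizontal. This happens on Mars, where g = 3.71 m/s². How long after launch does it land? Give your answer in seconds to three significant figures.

Resolve: vₓ = 25.50 cos 27.3° = 22.66 m/s and v_y0 = 25.50 sin 27.3° = 11.70 m/s.
With up positive and y = 0 at the ground: y(t) = 55.1 + (11.70) t − 1.855 t². Setting y = 0 and taking the positive root: t = [11.70 + √(11.70² + 2·3.71·55.1)] / 3.71 = (11.70 + 23.36) / 3.71 = 9.449 s.

9.45 s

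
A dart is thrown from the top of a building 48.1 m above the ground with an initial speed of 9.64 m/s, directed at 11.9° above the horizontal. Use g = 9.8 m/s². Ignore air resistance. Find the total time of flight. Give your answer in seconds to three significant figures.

Components: vₓ = 9.640 cos 11.9° = 9.433 m/s, v_y0 = 9.640 sin 11.9° = 1.988 m/s.
With up positive and y = 0 at the ground: y(t) = 48.1 + (1.988) t − 4.900 t². Setting y = 0 and taking the positive root: t = [1.988 + √(1.988² + 2·9.80·48.1)] / 9.80 = (1.988 + 30.77) / 9.80 = 3.342 s.

3.34 s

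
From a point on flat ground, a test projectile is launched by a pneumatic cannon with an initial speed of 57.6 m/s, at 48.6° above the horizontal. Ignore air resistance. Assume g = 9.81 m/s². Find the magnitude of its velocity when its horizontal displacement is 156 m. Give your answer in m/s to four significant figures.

38.21 m/s

vₓ = 57.60 cos 48.6° = 38.09 m/s; v_y0 = 57.60 sin 48.6° = 43.21 m/s.
x = vₓ t ⇒ t = 156/38.09 = 4.095 s.
Vertical velocity there: v_y = v_y0 − g t = 43.21 − 9.81 × 4.095 = 3.031 m/s.
Speed: √(vₓ² + v_y²) = √(38.09² + 3.031²) = 38.21 m/s.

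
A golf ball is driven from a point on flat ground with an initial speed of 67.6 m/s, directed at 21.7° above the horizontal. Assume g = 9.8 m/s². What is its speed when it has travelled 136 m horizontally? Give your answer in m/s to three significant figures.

62.9 m/s

Horizontal component vₓ = 67.60 cos 21.7° = 62.81 m/s; vertical v_y0 = 67.60 sin 21.7° = 24.99 m/s.
x = vₓ t ⇒ t = 136/62.81 = 2.165 s.
Vertical velocity there: v_y = v_y0 − g t = 24.99 − 9.80 × 2.165 = 3.775 m/s.
Speed: √(vₓ² + v_y²) = √(62.81² + 3.775²) = 62.92 m/s.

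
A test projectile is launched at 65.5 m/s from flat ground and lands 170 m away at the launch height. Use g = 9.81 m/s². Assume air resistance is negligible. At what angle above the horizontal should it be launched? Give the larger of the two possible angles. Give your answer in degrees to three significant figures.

From R = (v₀²/g) sin 2θ: sin 2θ = 9.81 × 170 / 4290.2 = 0.3887.
2θ = 22.87° or 180° − 22.87° = 157.1°, so θ = 11.44° or 78.56°.
The larger angle is 78.56°.

78.6°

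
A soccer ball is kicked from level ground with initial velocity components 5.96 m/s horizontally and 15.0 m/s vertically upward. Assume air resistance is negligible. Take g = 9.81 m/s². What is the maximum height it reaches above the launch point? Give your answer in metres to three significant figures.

At the apex v_y = 0, so H = v_y0²/(2g) = 15.00²/19.62 = 11.47 m.

11.5 m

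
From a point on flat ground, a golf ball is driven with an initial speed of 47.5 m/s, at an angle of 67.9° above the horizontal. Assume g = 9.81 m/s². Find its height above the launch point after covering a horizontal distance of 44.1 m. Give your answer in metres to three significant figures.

vₓ = 47.50 cos 67.9° = 17.87 m/s; v_y0 = 47.50 sin 67.9° = 44.01 m/s.
Time to reach x = 44.1 m: t = x/vₓ = 44.1/17.87 = 2.468 s.
Height: y = v_y0 t − ½ g t² = 44.01 × 2.468 − 4.905 × 2.468² = 108.6 − 29.87 = 78.74 m.

78.7 m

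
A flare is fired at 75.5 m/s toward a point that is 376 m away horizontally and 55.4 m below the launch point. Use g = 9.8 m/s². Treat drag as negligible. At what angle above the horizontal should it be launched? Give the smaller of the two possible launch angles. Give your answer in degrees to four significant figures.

10.60°

Trajectory: y = x tanθ − g x² (1 + tan²θ)/(2v₀²). With x = 376, y = −55.4, v₀ = 75.5, g = 9.80:
121.5 tan²θ − 376 tanθ + (66.13) = 0.
tanθ = [376 ± √(376² − 4 × 121.5 × (66.13))] / (2 × 121.5) = (376 ± 330.5) / 243.1, giving tanθ = 0.1872 or 2.907.
θ = 10.60° or 71.02°; the smaller is 10.60°.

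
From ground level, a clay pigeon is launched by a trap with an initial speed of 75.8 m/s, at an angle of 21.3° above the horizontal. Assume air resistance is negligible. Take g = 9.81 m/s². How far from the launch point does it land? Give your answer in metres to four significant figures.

vₓ = 75.80 cos 21.3° = 70.62 m/s; v_y0 = 75.80 sin 21.3° = 27.53 m/s.
Flight time T = 2 v_y0 / g = 5.614 s.
Range: R = vₓ T = 70.62 × 5.614 = 396.4 m.

396.4 m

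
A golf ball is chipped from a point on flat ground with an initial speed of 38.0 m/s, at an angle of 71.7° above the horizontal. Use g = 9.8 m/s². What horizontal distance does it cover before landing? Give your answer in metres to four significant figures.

Components: vₓ = 38.00 cos 71.7° = 11.93 m/s, v_y0 = 38.00 sin 71.7° = 36.08 m/s.
Time aloft: T = 2 v_y0 / g = 2 × 36.08 / 9.80 = 7.363 s.
Range: R = vₓ T = 11.93 × 7.363 = 87.85 m.

87.85 m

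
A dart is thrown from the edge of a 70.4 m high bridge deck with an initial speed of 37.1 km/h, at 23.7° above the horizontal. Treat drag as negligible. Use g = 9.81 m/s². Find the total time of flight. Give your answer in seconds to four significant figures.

Convert: 37.1 km/h = 37.1/3.6 = 10.31 m/s.
Horizontal component vₓ = 10.31 cos 23.7° = 9.436 m/s; vertical v_y0 = 10.31 sin 23.7° = 4.142 m/s.
The projectile lands when y = 70.4 + (4.142) t − ½·9.81·t² = 0. Positive root: t = (4.142 + √(4.142² + 2·9.81·70.4)) / 9.81 = (4.142 + 37.40) / 9.81 = 4.234 s.

4.234 s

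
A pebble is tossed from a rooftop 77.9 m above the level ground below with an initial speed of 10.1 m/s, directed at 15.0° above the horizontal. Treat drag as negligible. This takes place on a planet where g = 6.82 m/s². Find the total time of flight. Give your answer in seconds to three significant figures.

Resolve: vₓ = 10.10 cos 15.0° = 9.756 m/s and v_y0 = 10.10 sin 15.0° = 2.614 m/s.
Vertical motion (up positive, ground at y = 0): 3.410 t² − (2.614) t − 77.9 = 0, so t = (2.614 + √(2.614² + 2·6.82·77.9)) / 6.82 = (2.614 + 32.70) / 6.82 = 5.178 s.

5.18 s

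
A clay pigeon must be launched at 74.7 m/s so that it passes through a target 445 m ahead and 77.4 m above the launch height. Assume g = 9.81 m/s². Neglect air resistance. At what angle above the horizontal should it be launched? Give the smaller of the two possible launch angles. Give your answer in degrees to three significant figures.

40.1°

Trajectory: y = x tanθ − g x² (1 + tan²θ)/(2v₀²). With x = 445, y = 77.4, v₀ = 74.7, g = 9.81:
174.1 tan²θ − 445 tanθ + (251.5) = 0.
tanθ = [445 ± √(445² − 4 × 174.1 × (251.5))] / (2 × 174.1) = (445 ± 151.4) / 348.1, giving tanθ = 0.8432 or 1.713.
θ = 40.14° or 59.73°; the smaller is 40.14°.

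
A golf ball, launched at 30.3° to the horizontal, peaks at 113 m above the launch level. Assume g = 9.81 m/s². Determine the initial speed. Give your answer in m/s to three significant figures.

At the peak v_y = 0, so v_y0 = √(2gH) = √(2 × 9.81 × 113) = 47.09 m/s.
v_y0 = v₀ sin θ ⇒ v₀ = 47.09 / sin 30.3° = 93.33 m/s.

93.3 m/s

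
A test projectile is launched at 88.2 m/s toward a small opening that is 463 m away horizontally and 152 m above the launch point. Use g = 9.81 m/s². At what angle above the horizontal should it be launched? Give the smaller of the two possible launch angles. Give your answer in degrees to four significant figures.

39.12°

Trajectory: y = x tanθ − g x² (1 + tan²θ)/(2v₀²). With x = 463, y = 152, v₀ = 88.2, g = 9.81:
135.2 tan²θ − 463 tanθ + (287.2) = 0.
tanθ = [463 ± √(463² − 4 × 135.2 × (287.2))] / (2 × 135.2) = (463 ± 243.1) / 270.3, giving tanθ = 0.8134 or 2.612.
θ = 39.12° or 69.05°; the smaller is 39.12°.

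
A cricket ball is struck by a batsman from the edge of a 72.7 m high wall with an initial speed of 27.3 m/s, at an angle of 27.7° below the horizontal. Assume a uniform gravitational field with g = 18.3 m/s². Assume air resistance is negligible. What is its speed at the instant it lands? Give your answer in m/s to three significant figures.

Components: vₓ = 27.30 cos 27.7° = 24.17 m/s, v_y0 = −12.69 m/s (downward).
Vertical motion (up positive, ground at y = 0): 9.150 t² − (−12.69) t − 72.7 = 0, so t = (−12.69 + √(12.69² + 2·18.3·72.7)) / 18.3 = (−12.69 + 53.12) / 18.3 = 2.209 s.
Vertical velocity at impact: v_y = v_y0 − g t = −12.69 − 18.3 × 2.209 = −53.12 m/s.
Speed: |v| = √(vₓ² + v_y²) = √(24.17² + 53.12²) = 58.36 m/s.

58.4 m/s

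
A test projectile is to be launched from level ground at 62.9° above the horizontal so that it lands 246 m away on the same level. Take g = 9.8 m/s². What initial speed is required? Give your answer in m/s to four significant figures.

54.52 m/s

Level-ground range: R = v₀² sin(2θ)/g, so v₀ = √(gR / sin 2θ).
v₀ = √(9.80 × 246 / sin 125.8°) = √(2411 / 0.8111) = √2972.4 = 54.52 m/s.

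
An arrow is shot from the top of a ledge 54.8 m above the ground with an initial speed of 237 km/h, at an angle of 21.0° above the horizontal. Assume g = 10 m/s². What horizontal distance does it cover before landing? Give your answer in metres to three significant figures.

Convert: 237 km/h = 237/3.6 = 65.83 m/s.
Horizontal component vₓ = 65.83 cos 21.0° = 61.46 m/s; vertical v_y0 = 65.83 sin 21.0° = 23.59 m/s.
With up positive and y = 0 at the ground: y(t) = 54.8 + (23.59) t − 5.000 t². Setting y = 0 and taking the positive root: t = [23.59 + √(23.59² + 2·10.0·54.8)] / 10.0 = (23.59 + 40.65) / 10.0 = 6.424 s.
Horizontal distance: R = vₓ t = 61.46 × 6.424 = 394.9 m.

395 m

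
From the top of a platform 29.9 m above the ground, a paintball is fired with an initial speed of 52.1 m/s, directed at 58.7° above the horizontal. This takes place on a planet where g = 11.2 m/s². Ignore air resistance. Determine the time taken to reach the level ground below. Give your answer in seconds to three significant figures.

8.57 s

Components: vₓ = 52.10 cos 58.7° = 27.07 m/s, v_y0 = 52.10 sin 58.7° = 44.52 m/s.
With up positive and y = 0 at the ground: y(t) = 29.9 + (44.52) t − 5.600 t². Setting y = 0 and taking the positive root: t = [44.52 + √(44.52² + 2·11.2·29.9)] / 11.2 = (44.52 + 51.49) / 11.2 = 8.572 s.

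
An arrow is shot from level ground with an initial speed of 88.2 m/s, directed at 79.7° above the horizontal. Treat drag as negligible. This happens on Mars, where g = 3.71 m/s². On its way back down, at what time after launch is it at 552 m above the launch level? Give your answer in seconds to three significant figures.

39.2 s

Components: vₓ = 88.20 cos 79.7° = 15.77 m/s, v_y0 = 88.20 sin 79.7° = 86.78 m/s.
Require v_y0 t − ½ g t² = 552, i.e. 1.855 t² − 86.78 t + 552 = 0.
t = [86.78 ± √(86.78² − 2·3.71·552)] / 3.71 = (86.78 ± 58.61) / 3.71, so t = 7.594 s or t = 39.19 s.
The descending-branch root is 39.19 s.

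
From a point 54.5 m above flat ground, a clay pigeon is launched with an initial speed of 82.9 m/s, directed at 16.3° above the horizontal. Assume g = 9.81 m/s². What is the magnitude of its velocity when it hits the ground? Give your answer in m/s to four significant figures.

89.12 m/s

vₓ = 82.90 cos 16.3° = 79.57 m/s; v_y0 = 82.90 sin 16.3° = 23.27 m/s.
Vertical motion (up positive, ground at y = 0): 4.905 t² − (23.27) t − 54.5 = 0, so t = (23.27 + √(23.27² + 2·9.81·54.5)) / 9.81 = (23.27 + 40.13) / 9.81 = 6.463 s.
Vertical velocity at impact: v_y = v_y0 − g t = 23.27 − 9.81 × 6.463 = −40.13 m/s.
Speed: |v| = √(vₓ² + v_y²) = √(79.57² + 40.13²) = 89.12 m/s.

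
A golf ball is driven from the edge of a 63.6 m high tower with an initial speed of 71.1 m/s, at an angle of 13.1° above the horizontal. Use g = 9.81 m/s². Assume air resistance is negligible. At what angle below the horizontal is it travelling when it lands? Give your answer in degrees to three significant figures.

Components: vₓ = 71.10 cos 13.1° = 69.25 m/s, v_y0 = 71.10 sin 13.1° = 16.11 m/s.
The projectile lands when y = 63.6 + (16.11) t − ½·9.81·t² = 0. Positive root: t = (16.11 + √(16.11² + 2·9.81·63.6)) / 9.81 = (16.11 + 38.83) / 9.81 = 5.601 s.
At impact: v_y = v_y0 − g t = −38.83 m/s; vₓ = 69.25 m/s.
Angle below horizontal: arctan(|v_y|/vₓ) = arctan(38.83/69.25) = 29.28°.

29.3°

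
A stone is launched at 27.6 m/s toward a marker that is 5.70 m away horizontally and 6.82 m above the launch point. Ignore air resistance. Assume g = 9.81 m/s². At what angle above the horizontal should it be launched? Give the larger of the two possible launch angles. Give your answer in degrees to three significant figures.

87.8°

Trajectory: y = x tanθ − g x² (1 + tan²θ)/(2v₀²). With x = 5.70, y = 6.82, v₀ = 27.6, g = 9.81:
0.2092 tan²θ − 5.70 tanθ + (7.029) = 0.
tanθ = [5.70 ± √(5.70² − 4 × 0.2092 × (7.029))] / (2 × 0.2092) = (5.70 ± 5.158) / 0.4184, giving tanθ = 1.295 or 25.95.
θ = 52.32° or 87.79°; the larger is 87.79°.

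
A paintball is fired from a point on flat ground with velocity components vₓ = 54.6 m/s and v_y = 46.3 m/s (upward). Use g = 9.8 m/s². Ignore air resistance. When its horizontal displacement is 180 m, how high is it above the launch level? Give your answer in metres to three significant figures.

99.4 m

x = vₓ t ⇒ t = 180/54.60 = 3.297 s.
Height: y = v_y0 t − ½ g t² = 46.30 × 3.297 − 4.900 × 3.297² = 152.6 − 53.25 = 99.38 m.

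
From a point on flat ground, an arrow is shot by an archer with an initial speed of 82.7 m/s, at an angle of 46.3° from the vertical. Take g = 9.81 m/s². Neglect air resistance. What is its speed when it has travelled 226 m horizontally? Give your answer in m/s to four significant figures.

63.06 m/s

Horizontal component vₓ = 82.70 sin 46.3° = 59.79 m/s; vertical v_y0 = 82.70 cos 46.3° = 57.14 m/s.
x = vₓ t ⇒ t = 226/59.79 = 3.780 s.
Vertical velocity there: v_y = v_y0 − g t = 57.14 − 9.81 × 3.780 = 20.05 m/s.
Speed: √(vₓ² + v_y²) = √(59.79² + 20.05²) = 63.06 m/s.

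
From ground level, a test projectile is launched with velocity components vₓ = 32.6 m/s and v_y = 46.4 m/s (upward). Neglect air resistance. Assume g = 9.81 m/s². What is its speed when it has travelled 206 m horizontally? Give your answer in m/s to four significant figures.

36.14 m/s

At x = 206 m, t = x/vₓ = 206/32.60 = 6.319 s.
Vertical velocity there: v_y = v_y0 − g t = 46.40 − 9.81 × 6.319 = −15.59 m/s.
Speed: √(vₓ² + v_y²) = √(32.60² + 15.59²) = 36.14 m/s.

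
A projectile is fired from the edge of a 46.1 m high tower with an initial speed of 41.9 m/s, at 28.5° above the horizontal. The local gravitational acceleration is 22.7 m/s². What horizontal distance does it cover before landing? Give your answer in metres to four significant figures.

vₓ = 41.90 cos 28.5° = 36.82 m/s; v_y0 = 41.90 sin 28.5° = 19.99 m/s.
Vertical motion (up positive, ground at y = 0): 11.35 t² − (19.99) t − 46.1 = 0, so t = (19.99 + √(19.99² + 2·22.7·46.1)) / 22.7 = (19.99 + 49.93) / 22.7 = 3.080 s.
Horizontal distance: R = vₓ t = 36.82 × 3.080 = 113.4 m.

113.4 m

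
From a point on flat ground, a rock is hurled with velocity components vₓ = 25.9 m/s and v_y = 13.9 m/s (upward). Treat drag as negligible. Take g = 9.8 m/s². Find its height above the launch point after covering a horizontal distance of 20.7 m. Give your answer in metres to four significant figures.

7.979 m

x = vₓ t ⇒ t = 20.7/25.90 = 0.7992 s.
Height: y = v_y0 t − ½ g t² = 13.90 × 0.7992 − 4.900 × 0.7992² = 11.11 − 3.130 = 7.979 m.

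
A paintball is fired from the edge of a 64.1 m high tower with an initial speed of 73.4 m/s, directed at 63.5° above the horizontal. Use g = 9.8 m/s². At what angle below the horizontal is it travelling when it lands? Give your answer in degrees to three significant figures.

66.3°

Resolve: vₓ = 73.40 cos 63.5° = 32.75 m/s and v_y0 = 73.40 sin 63.5° = 65.69 m/s.
Vertical motion (up positive, ground at y = 0): 4.900 t² − (65.69) t − 64.1 = 0, so t = (65.69 + √(65.69² + 2·9.80·64.1)) / 9.80 = (65.69 + 74.64) / 9.80 = 14.32 s.
At impact: v_y = v_y0 − g t = −74.64 m/s; vₓ = 32.75 m/s.
Angle below horizontal: arctan(|v_y|/vₓ) = arctan(74.64/32.75) = 66.31°.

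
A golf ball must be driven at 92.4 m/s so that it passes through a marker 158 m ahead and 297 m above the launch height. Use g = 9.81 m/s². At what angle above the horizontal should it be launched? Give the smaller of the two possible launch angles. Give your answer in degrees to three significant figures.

Trajectory: y = x tanθ − g x² (1 + tan²θ)/(2v₀²). With x = 158, y = 297, v₀ = 92.4, g = 9.81:
14.34 tan²θ − 158 tanθ + (311.3) = 0.
tanθ = [158 ± √(158² − 4 × 14.34 × (311.3))] / (2 × 14.34) = (158 ± 84.28) / 28.68, giving tanθ = 2.570 or 8.446.
θ = 68.74° or 83.25°; the smaller is 68.74°.

68.7°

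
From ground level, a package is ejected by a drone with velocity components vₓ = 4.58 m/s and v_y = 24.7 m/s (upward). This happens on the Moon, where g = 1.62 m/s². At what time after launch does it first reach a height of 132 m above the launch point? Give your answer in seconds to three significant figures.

6.91 s

Height y(t) = 24.70 t − 0.8100 t² = 132 gives 0.8100 t² − 24.70 t + 132 = 0.
t = [24.70 ± √(24.70² − 2·1.62·132)] / 1.62 = (24.70 ± 13.51) / 1.62, so t = 6.910 s or t = 23.58 s.
The first (ascending) time is 6.910 s.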